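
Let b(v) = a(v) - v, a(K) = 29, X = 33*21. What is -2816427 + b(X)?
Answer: -2817091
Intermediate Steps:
X = 693
b(v) = 29 - v
-2816427 + b(X) = -2816427 + (29 - 1*693) = -2816427 + (29 - 693) = -2816427 - 664 = -2817091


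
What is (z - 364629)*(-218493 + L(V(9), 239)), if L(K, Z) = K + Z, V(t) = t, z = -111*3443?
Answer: 162985802490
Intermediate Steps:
z = -382173
(z - 364629)*(-218493 + L(V(9), 239)) = (-382173 - 364629)*(-218493 + (9 + 239)) = -746802*(-218493 + 248) = -746802*(-218245) = 162985802490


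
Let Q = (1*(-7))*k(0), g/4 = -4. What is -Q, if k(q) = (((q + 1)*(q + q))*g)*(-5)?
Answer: 0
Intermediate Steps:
g = -16 (g = 4*(-4) = -16)
k(q) = 160*q*(1 + q) (k(q) = (((q + 1)*(q + q))*(-16))*(-5) = (((1 + q)*(2*q))*(-16))*(-5) = ((2*q*(1 + q))*(-16))*(-5) = -32*q*(1 + q)*(-5) = 160*q*(1 + q))
Q = 0 (Q = (1*(-7))*(160*0*(1 + 0)) = -1120*0 = -7*0 = 0)
-Q = -1*0 = 0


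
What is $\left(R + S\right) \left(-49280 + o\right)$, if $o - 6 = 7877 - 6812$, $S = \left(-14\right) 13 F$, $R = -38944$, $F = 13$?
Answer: $1991513790$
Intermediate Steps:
$S = -2366$ ($S = \left(-14\right) 13 \cdot 13 = \left(-182\right) 13 = -2366$)
$o = 1071$ ($o = 6 + \left(7877 - 6812\right) = 6 + 1065 = 1071$)
$\left(R + S\right) \left(-49280 + o\right) = \left(-38944 - 2366\right) \left(-49280 + 1071\right) = \left(-41310\right) \left(-48209\right) = 1991513790$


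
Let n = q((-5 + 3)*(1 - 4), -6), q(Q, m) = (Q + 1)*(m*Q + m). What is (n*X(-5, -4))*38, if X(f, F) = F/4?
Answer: 11172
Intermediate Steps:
X(f, F) = F/4 (X(f, F) = F*(1/4) = F/4)
q(Q, m) = (1 + Q)*(m + Q*m) (q(Q, m) = (1 + Q)*(Q*m + m) = (1 + Q)*(m + Q*m))
n = -294 (n = -6*(1 + ((-5 + 3)*(1 - 4))**2 + 2*((-5 + 3)*(1 - 4))) = -6*(1 + (-2*(-3))**2 + 2*(-2*(-3))) = -6*(1 + 6**2 + 2*6) = -6*(1 + 36 + 12) = -6*49 = -294)
(n*X(-5, -4))*38 = -147*(-4)/2*38 = -294*(-1)*38 = 294*38 = 11172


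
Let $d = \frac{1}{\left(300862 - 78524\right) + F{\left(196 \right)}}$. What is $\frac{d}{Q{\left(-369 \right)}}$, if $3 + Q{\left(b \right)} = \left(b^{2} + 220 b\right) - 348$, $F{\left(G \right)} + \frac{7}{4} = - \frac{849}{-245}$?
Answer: $\frac{98}{1190349027423} \approx 8.2329 \cdot 10^{-11}$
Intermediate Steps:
$F{\left(G \right)} = \frac{1681}{980}$ ($F{\left(G \right)} = - \frac{7}{4} - \frac{849}{-245} = - \frac{7}{4} - - \frac{849}{245} = - \frac{7}{4} + \frac{849}{245} = \frac{1681}{980}$)
$Q{\left(b \right)} = -351 + b^{2} + 220 b$ ($Q{\left(b \right)} = -3 - \left(348 - b^{2} - 220 b\right) = -3 + \left(-348 + b^{2} + 220 b\right) = -351 + b^{2} + 220 b$)
$d = \frac{980}{217892921}$ ($d = \frac{1}{\left(300862 - 78524\right) + \frac{1681}{980}} = \frac{1}{222338 + \frac{1681}{980}} = \frac{1}{\frac{217892921}{980}} = \frac{980}{217892921} \approx 4.4976 \cdot 10^{-6}$)
$\frac{d}{Q{\left(-369 \right)}} = \frac{980}{217892921 \left(-351 + \left(-369\right)^{2} + 220 \left(-369\right)\right)} = \frac{980}{217892921 \left(-351 + 136161 - 81180\right)} = \frac{980}{217892921 \cdot 54630} = \frac{980}{217892921} \cdot \frac{1}{54630} = \frac{98}{1190349027423}$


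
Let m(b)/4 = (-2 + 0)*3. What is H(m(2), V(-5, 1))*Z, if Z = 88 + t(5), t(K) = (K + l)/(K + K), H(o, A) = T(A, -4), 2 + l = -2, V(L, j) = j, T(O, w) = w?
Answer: -1762/5 ≈ -352.40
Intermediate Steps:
l = -4 (l = -2 - 2 = -4)
m(b) = -24 (m(b) = 4*((-2 + 0)*3) = 4*(-2*3) = 4*(-6) = -24)
H(o, A) = -4
t(K) = (-4 + K)/(2*K) (t(K) = (K - 4)/(K + K) = (-4 + K)/((2*K)) = (-4 + K)*(1/(2*K)) = (-4 + K)/(2*K))
Z = 881/10 (Z = 88 + (1/2)*(-4 + 5)/5 = 88 + (1/2)*(1/5)*1 = 88 + 1/10 = 881/10 ≈ 88.100)
H(m(2), V(-5, 1))*Z = -4*881/10 = -1762/5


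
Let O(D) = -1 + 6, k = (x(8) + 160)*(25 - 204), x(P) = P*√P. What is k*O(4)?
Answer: -143200 - 14320*√2 ≈ -1.6345e+5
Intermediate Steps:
x(P) = P^(3/2)
k = -28640 - 2864*√2 (k = (8^(3/2) + 160)*(25 - 204) = (16*√2 + 160)*(-179) = (160 + 16*√2)*(-179) = -28640 - 2864*√2 ≈ -32690.)
O(D) = 5
k*O(4) = (-28640 - 2864*√2)*5 = -143200 - 14320*√2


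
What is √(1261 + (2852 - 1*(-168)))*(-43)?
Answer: -43*√4281 ≈ -2813.5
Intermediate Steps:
√(1261 + (2852 - 1*(-168)))*(-43) = √(1261 + (2852 + 168))*(-43) = √(1261 + 3020)*(-43) = √4281*(-43) = -43*√4281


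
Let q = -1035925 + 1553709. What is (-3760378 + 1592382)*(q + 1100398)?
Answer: -3508212103272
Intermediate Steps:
q = 517784
(-3760378 + 1592382)*(q + 1100398) = (-3760378 + 1592382)*(517784 + 1100398) = -2167996*1618182 = -3508212103272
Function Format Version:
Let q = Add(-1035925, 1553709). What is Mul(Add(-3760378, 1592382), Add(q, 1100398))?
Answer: -3508212103272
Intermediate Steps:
q = 517784
Mul(Add(-3760378, 1592382), Add(q, 1100398)) = Mul(Add(-3760378, 1592382), Add(517784, 1100398)) = Mul(-2167996, 1618182) = -3508212103272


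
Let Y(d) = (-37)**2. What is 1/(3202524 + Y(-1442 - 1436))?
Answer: 1/3203893 ≈ 3.1212e-7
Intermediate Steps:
Y(d) = 1369
1/(3202524 + Y(-1442 - 1436)) = 1/(3202524 + 1369) = 1/3203893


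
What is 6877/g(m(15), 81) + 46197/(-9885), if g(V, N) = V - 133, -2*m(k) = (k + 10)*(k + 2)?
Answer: -55960139/2276845 ≈ -24.578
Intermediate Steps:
m(k) = -(2 + k)*(10 + k)/2 (m(k) = -(k + 10)*(k + 2)/2 = -(10 + k)*(2 + k)/2 = -(2 + k)*(10 + k)/2)
g(V, N) = -133 + V
6877/g(m(15), 81) + 46197/(-9885) = 6877/(-133 + (-10 - 6*15 - 1/2*15**2)) + 46197/(-9885) = 6877/(-133 + (-10 - 90 - 1/2*225)) + 46197*(-1/9885) = 6877/(-133 + (-10 - 90 - 225/2)) - 15399/3295 = 6877/(-133 - 425/2) - 15399/3295 = 6877/(-691/2) - 15399/3295 = 6877*(-2/691) - 15399/3295 = -13754/691 - 15399/3295 = -55960139/2276845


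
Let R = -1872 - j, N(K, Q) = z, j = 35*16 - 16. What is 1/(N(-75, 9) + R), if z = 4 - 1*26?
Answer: -1/2438 ≈ -0.00041017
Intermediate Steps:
j = 544 (j = 560 - 16 = 544)
z = -22 (z = 4 - 26 = -22)
N(K, Q) = -22
R = -2416 (R = -1872 - 1*544 = -1872 - 544 = -2416)
1/(N(-75, 9) + R) = 1/(-22 - 2416) = 1/(-2438) = -1/2438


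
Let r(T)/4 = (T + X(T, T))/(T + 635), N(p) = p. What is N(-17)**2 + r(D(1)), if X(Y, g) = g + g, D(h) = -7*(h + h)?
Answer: 59767/207 ≈ 288.73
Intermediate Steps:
D(h) = -14*h
X(Y, g) = 2*g
r(T) = 12*T/(635 + T) (r(T) = 4*((T + 2*T)/(T + 635)) = 4*((3*T)/(635 + T)) = 4*(3*T/(635 + T)) = 12*T/(635 + T))
N(-17)**2 + r(D(1)) = (-17)**2 + 12*(-14*1)/(635 - 14*1) = 289 + 12*(-14)/(635 - 14) = 289 + 12*(-14)/621 = 289 + 12*(-14)*(1/621) = 289 - 56/207 = 59767/207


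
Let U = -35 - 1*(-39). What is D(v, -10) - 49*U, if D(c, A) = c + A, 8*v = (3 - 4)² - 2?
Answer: -1649/8 ≈ -206.13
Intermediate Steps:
v = -⅛ (v = ((3 - 4)² - 2)/8 = ((-1)² - 2)/8 = (1 - 2)/8 = (⅛)*(-1) = -⅛ ≈ -0.12500)
U = 4 (U = -35 + 39 = 4)
D(c, A) = A + c
D(v, -10) - 49*U = (-10 - ⅛) - 49*4 = -81/8 - 196 = -1649/8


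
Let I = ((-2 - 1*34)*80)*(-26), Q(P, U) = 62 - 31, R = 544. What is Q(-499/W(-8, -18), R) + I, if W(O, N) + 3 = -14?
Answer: 74911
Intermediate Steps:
W(O, N) = -17 (W(O, N) = -3 - 14 = -17)
Q(P, U) = 31
I = 74880 (I = ((-2 - 34)*80)*(-26) = -36*80*(-26) = -2880*(-26) = 74880)
Q(-499/W(-8, -18), R) + I = 31 + 74880 = 74911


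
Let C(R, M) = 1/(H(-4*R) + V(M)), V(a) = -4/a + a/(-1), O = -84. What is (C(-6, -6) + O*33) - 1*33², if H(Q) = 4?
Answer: -123549/32 ≈ -3860.9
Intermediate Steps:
V(a) = -a - 4/a (V(a) = -4/a + a*(-1) = -4/a - a = -a - 4/a)
C(R, M) = 1/(4 - M - 4/M) (C(R, M) = 1/(4 + (-M - 4/M)) = 1/(4 - M - 4/M))
(C(-6, -6) + O*33) - 1*33² = (-1*(-6)/(4 - 6*(-4 - 6)) - 84*33) - 1*33² = (-1*(-6)/(4 - 6*(-10)) - 2772) - 1*1089 = (-1*(-6)/(4 + 60) - 2772) - 1089 = (-1*(-6)/64 - 2772) - 1089 = (-1*(-6)*1/64 - 2772) - 1089 = (3/32 - 2772) - 1089 = -88701/32 - 1089 = -123549/32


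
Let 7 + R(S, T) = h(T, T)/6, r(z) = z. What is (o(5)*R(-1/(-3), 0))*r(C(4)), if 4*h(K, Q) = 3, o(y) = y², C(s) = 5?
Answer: -6875/8 ≈ -859.38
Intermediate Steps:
h(K, Q) = ¾ (h(K, Q) = (¼)*3 = ¾)
R(S, T) = -55/8 (R(S, T) = -7 + (¾)/6 = -7 + (¾)*(⅙) = -7 + ⅛ = -55/8)
(o(5)*R(-1/(-3), 0))*r(C(4)) = (5²*(-55/8))*5 = (25*(-55/8))*5 = -1375/8*5 = -6875/8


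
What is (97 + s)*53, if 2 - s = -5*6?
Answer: 6837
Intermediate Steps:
s = 32 (s = 2 - (-5)*6 = 2 - 1*(-30) = 2 + 30 = 32)
(97 + s)*53 = (97 + 32)*53 = 129*53 = 6837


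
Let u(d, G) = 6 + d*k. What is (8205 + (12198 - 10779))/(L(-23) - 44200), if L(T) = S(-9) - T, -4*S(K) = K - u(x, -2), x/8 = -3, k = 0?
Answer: -38496/176693 ≈ -0.21787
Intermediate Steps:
x = -24 (x = 8*(-3) = -24)
u(d, G) = 6 (u(d, G) = 6 + d*0 = 6 + 0 = 6)
S(K) = 3/2 - K/4 (S(K) = -(K - 1*6)/4 = -(K - 6)/4 = -(-6 + K)/4 = 3/2 - K/4)
L(T) = 15/4 - T (L(T) = (3/2 - ¼*(-9)) - T = (3/2 + 9/4) - T = 15/4 - T)
(8205 + (12198 - 10779))/(L(-23) - 44200) = (8205 + (12198 - 10779))/((15/4 - 1*(-23)) - 44200) = (8205 + 1419)/((15/4 + 23) - 44200) = 9624/(107/4 - 44200) = 9624/(-176693/4) = 9624*(-4/176693) = -38496/176693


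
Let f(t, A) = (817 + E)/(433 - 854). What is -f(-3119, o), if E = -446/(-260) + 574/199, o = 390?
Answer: 21254787/10891270 ≈ 1.9515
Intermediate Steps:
E = 118997/25870 (E = -446*(-1/260) + 574*(1/199) = 223/130 + 574/199 = 118997/25870 ≈ 4.5998)
f(t, A) = -21254787/10891270 (f(t, A) = (817 + 118997/25870)/(433 - 854) = (21254787/25870)/(-421) = (21254787/25870)*(-1/421) = -21254787/10891270)
-f(-3119, o) = -1*(-21254787/10891270) = 21254787/10891270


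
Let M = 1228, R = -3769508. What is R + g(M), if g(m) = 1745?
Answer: -3767763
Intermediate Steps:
R + g(M) = -3769508 + 1745 = -3767763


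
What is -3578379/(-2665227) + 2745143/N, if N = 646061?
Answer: 3209426785860/573966406949 ≈ 5.5917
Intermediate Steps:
-3578379/(-2665227) + 2745143/N = -3578379/(-2665227) + 2745143/646061 = -3578379*(-1/2665227) + 2745143*(1/646061) = 1192793/888409 + 2745143/646061 = 3209426785860/573966406949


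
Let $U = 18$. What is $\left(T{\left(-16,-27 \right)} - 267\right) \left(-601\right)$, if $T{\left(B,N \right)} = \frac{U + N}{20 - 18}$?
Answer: $\frac{326343}{2} \approx 1.6317 \cdot 10^{5}$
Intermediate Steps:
$T{\left(B,N \right)} = 9 + \frac{N}{2}$ ($T{\left(B,N \right)} = \frac{18 + N}{20 - 18} = \frac{18 + N}{2} = \left(18 + N\right) \frac{1}{2} = 9 + \frac{N}{2}$)
$\left(T{\left(-16,-27 \right)} - 267\right) \left(-601\right) = \left(\left(9 + \frac{1}{2} \left(-27\right)\right) - 267\right) \left(-601\right) = \left(\left(9 - \frac{27}{2}\right) - 267\right) \left(-601\right) = \left(- \frac{9}{2} - 267\right) \left(-601\right) = \left(- \frac{543}{2}\right) \left(-601\right) = \frac{326343}{2}$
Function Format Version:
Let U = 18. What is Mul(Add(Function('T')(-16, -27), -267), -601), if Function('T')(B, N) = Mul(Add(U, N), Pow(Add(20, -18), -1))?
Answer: Rational(326343, 2) ≈ 1.6317e+5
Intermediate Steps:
Function('T')(B, N) = Add(9, Mul(Rational(1, 2), N)) (Function('T')(B, N) = Mul(Add(18, N), Pow(Add(20, -18), -1)) = Mul(Add(18, N), Pow(2, -1)) = Mul(Add(18, N), Rational(1, 2)) = Add(9, Mul(Rational(1, 2), N)))
Mul(Add(Function('T')(-16, -27), -267), -601) = Mul(Add(Add(9, Mul(Rational(1, 2), -27)), -267), -601) = Mul(Add(Add(9, Rational(-27, 2)), -267), -601) = Mul(Add(Rational(-9, 2), -267), -601) = Mul(Rational(-543, 2), -601) = Rational(326343, 2)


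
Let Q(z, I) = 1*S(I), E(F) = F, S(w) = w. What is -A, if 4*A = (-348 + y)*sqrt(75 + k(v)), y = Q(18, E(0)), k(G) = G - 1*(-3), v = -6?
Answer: 522*sqrt(2) ≈ 738.22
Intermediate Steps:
k(G) = 3 + G (k(G) = G + 3 = 3 + G)
Q(z, I) = I (Q(z, I) = 1*I = I)
y = 0
A = -522*sqrt(2) (A = ((-348 + 0)*sqrt(75 + (3 - 6)))/4 = (-348*sqrt(75 - 3))/4 = (-2088*sqrt(2))/4 = -522*sqrt(2) ≈ -738.22)
-A = -(-522)*sqrt(2) = 522*sqrt(2)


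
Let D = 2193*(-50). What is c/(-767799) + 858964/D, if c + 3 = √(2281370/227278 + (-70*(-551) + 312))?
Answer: -36639520627/4677175575 - √502244865787837/87251910561 ≈ -7.8339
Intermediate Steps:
D = -109650
c = -3 + √502244865787837/113639 (c = -3 + √(2281370/227278 + (-70*(-551) + 312)) = -3 + √(2281370*(1/227278) + (38570 + 312)) = -3 + √(1140685/113639 + 38882) = -3 + √(4419652283/113639) = -3 + √502244865787837/113639 ≈ 194.21)
c/(-767799) + 858964/D = (-3 + √502244865787837/113639)/(-767799) + 858964/(-109650) = (-3 + √502244865787837/113639)*(-1/767799) + 858964*(-1/109650) = (1/255933 - √502244865787837/87251910561) - 429482/54825 = -36639520627/4677175575 - √502244865787837/87251910561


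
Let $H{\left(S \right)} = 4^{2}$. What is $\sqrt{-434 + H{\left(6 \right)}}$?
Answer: $i \sqrt{418} \approx 20.445 i$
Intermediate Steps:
$H{\left(S \right)} = 16$
$\sqrt{-434 + H{\left(6 \right)}} = \sqrt{-434 + 16} = \sqrt{-418} = i \sqrt{418}$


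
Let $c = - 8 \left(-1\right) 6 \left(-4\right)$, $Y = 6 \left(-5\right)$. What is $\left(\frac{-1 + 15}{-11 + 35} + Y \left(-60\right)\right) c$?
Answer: $-345712$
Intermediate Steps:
$Y = -30$
$c = -192$ ($c = - 8 \left(\left(-6\right) \left(-4\right)\right) = \left(-8\right) 24 = -192$)
$\left(\frac{-1 + 15}{-11 + 35} + Y \left(-60\right)\right) c = \left(\frac{-1 + 15}{-11 + 35} - -1800\right) \left(-192\right) = \left(\frac{14}{24} + 1800\right) \left(-192\right) = \left(14 \cdot \frac{1}{24} + 1800\right) \left(-192\right) = \left(\frac{7}{12} + 1800\right) \left(-192\right) = \frac{21607}{12} \left(-192\right) = -345712$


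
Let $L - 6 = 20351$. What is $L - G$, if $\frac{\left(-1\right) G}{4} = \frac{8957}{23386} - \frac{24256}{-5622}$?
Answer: $\frac{669732308281}{32869023} \approx 20376.0$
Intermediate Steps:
$L = 20357$ ($L = 6 + 20351 = 20357$)
$G = - \frac{617607070}{32869023}$ ($G = - 4 \left(\frac{8957}{23386} - \frac{24256}{-5622}\right) = - 4 \left(8957 \cdot \frac{1}{23386} - - \frac{12128}{2811}\right) = - 4 \left(\frac{8957}{23386} + \frac{12128}{2811}\right) = \left(-4\right) \frac{308803535}{65738046} = - \frac{617607070}{32869023} \approx -18.79$)
$L - G = 20357 - - \frac{617607070}{32869023} = 20357 + \frac{617607070}{32869023} = \frac{669732308281}{32869023}$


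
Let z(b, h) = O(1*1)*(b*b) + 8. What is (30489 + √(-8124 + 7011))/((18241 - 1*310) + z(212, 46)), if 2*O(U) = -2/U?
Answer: -30489/27005 - I*√1113/27005 ≈ -1.129 - 0.0012354*I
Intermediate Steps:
O(U) = -1/U (O(U) = (-2/U)/2 = -1/U)
z(b, h) = 8 - b² (z(b, h) = (-1/(1*1))*(b*b) + 8 = (-1/1)*b² + 8 = (-1*1)*b² + 8 = -b² + 8 = 8 - b²)
(30489 + √(-8124 + 7011))/((18241 - 1*310) + z(212, 46)) = (30489 + √(-8124 + 7011))/((18241 - 1*310) + (8 - 1*212²)) = (30489 + √(-1113))/((18241 - 310) + (8 - 1*44944)) = (30489 + I*√1113)/(17931 + (8 - 44944)) = (30489 + I*√1113)/(17931 - 44936) = (30489 + I*√1113)/(-27005) = (30489 + I*√1113)*(-1/27005) = -30489/27005 - I*√1113/27005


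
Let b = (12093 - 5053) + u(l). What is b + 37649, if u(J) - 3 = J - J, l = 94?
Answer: 44692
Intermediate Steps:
u(J) = 3 (u(J) = 3 + (J - J) = 3 + 0 = 3)
b = 7043 (b = (12093 - 5053) + 3 = 7040 + 3 = 7043)
b + 37649 = 7043 + 37649 = 44692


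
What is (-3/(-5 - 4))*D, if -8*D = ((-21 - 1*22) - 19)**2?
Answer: -961/6 ≈ -160.17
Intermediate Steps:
D = -961/2 (D = -((-21 - 1*22) - 19)**2/8 = -((-21 - 22) - 19)**2/8 = -(-43 - 19)**2/8 = -1/8*(-62)**2 = -1/8*3844 = -961/2 ≈ -480.50)
(-3/(-5 - 4))*D = -3/(-5 - 4)*(-961/2) = -3/(-9)*(-961/2) = -3*(-1/9)*(-961/2) = (1/3)*(-961/2) = -961/6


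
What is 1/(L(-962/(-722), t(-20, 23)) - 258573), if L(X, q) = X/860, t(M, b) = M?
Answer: -310460/80276573099 ≈ -3.8674e-6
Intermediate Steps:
L(X, q) = X/860 (L(X, q) = X*(1/860) = X/860)
1/(L(-962/(-722), t(-20, 23)) - 258573) = 1/((-962/(-722))/860 - 258573) = 1/((-962*(-1/722))/860 - 258573) = 1/((1/860)*(481/361) - 258573) = 1/(481/310460 - 258573) = 1/(-80276573099/310460) = -310460/80276573099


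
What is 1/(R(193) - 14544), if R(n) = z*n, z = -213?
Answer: -1/55653 ≈ -1.7968e-5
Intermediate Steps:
R(n) = -213*n
1/(R(193) - 14544) = 1/(-213*193 - 14544) = 1/(-41109 - 14544) = 1/(-55653) = -1/55653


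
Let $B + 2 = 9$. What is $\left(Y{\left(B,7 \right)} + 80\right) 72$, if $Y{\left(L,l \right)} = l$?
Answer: $6264$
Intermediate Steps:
$B = 7$ ($B = -2 + 9 = 7$)
$\left(Y{\left(B,7 \right)} + 80\right) 72 = \left(7 + 80\right) 72 = 87 \cdot 72 = 6264$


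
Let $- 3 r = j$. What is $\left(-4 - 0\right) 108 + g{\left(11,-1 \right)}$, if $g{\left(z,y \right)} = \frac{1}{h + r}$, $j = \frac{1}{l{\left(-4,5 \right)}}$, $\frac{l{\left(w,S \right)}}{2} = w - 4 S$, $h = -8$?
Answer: $- \frac{497376}{1151} \approx -432.13$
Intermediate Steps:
$l{\left(w,S \right)} = - 8 S + 2 w$ ($l{\left(w,S \right)} = 2 \left(w - 4 S\right) = - 8 S + 2 w$)
$j = - \frac{1}{48}$ ($j = \frac{1}{\left(-8\right) 5 + 2 \left(-4\right)} = \frac{1}{-40 - 8} = \frac{1}{-48} = - \frac{1}{48} \approx -0.020833$)
$r = \frac{1}{144}$ ($r = \left(- \frac{1}{3}\right) \left(- \frac{1}{48}\right) = \frac{1}{144} \approx 0.0069444$)
$g{\left(z,y \right)} = - \frac{144}{1151}$ ($g{\left(z,y \right)} = \frac{1}{-8 + \frac{1}{144}} = \frac{1}{- \frac{1151}{144}} = - \frac{144}{1151}$)
$\left(-4 - 0\right) 108 + g{\left(11,-1 \right)} = \left(-4 - 0\right) 108 - \frac{144}{1151} = \left(-4 + 0\right) 108 - \frac{144}{1151} = \left(-4\right) 108 - \frac{144}{1151} = -432 - \frac{144}{1151} = - \frac{497376}{1151}$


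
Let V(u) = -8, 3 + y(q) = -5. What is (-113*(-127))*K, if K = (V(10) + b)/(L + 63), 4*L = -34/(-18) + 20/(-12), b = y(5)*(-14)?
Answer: 26865072/1135 ≈ 23670.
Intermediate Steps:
y(q) = -8 (y(q) = -3 - 5 = -8)
b = 112 (b = -8*(-14) = 112)
L = 1/18 (L = (-34/(-18) + 20/(-12))/4 = (-34*(-1/18) + 20*(-1/12))/4 = (17/9 - 5/3)/4 = (¼)*(2/9) = 1/18 ≈ 0.055556)
K = 1872/1135 (K = (-8 + 112)/(1/18 + 63) = 104/(1135/18) = 104*(18/1135) = 1872/1135 ≈ 1.6493)
(-113*(-127))*K = -113*(-127)*(1872/1135) = 14351*(1872/1135) = 26865072/1135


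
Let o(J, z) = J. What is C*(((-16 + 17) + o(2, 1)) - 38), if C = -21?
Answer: 735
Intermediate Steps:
C*(((-16 + 17) + o(2, 1)) - 38) = -21*(((-16 + 17) + 2) - 38) = -21*((1 + 2) - 38) = -21*(3 - 38) = -21*(-35) = 735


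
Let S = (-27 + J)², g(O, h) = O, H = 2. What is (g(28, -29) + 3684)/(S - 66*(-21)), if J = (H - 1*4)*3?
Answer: 3712/2475 ≈ 1.4998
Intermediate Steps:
J = -6 (J = (2 - 1*4)*3 = (2 - 4)*3 = -2*3 = -6)
S = 1089 (S = (-27 - 6)² = (-33)² = 1089)
(g(28, -29) + 3684)/(S - 66*(-21)) = (28 + 3684)/(1089 - 66*(-21)) = 3712/(1089 + 1386) = 3712/2475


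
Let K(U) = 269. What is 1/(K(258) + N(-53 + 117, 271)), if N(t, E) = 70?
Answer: 1/339 ≈ 0.0029499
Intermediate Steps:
1/(K(258) + N(-53 + 117, 271)) = 1/(269 + 70) = 1/339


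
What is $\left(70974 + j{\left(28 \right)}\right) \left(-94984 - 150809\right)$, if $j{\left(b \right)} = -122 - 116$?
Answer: $-17386413648$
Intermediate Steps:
$j{\left(b \right)} = -238$ ($j{\left(b \right)} = -122 - 116 = -238$)
$\left(70974 + j{\left(28 \right)}\right) \left(-94984 - 150809\right) = \left(70974 - 238\right) \left(-94984 - 150809\right) = 70736 \left(-245793\right) = -17386413648$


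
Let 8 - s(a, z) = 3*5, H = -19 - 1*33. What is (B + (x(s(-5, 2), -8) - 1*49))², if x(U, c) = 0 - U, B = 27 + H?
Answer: 4489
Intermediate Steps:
H = -52 (H = -19 - 33 = -52)
s(a, z) = -7 (s(a, z) = 8 - 3*5 = 8 - 1*15 = 8 - 15 = -7)
B = -25 (B = 27 - 52 = -25)
x(U, c) = -U
(B + (x(s(-5, 2), -8) - 1*49))² = (-25 + (-1*(-7) - 1*49))² = (-25 + (7 - 49))² = (-25 - 42)² = (-67)² = 4489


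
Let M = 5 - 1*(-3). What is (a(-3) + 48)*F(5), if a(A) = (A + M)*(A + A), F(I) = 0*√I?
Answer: 0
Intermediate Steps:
F(I) = 0
M = 8 (M = 5 + 3 = 8)
a(A) = 2*A*(8 + A) (a(A) = (A + 8)*(A + A) = (8 + A)*(2*A) = 2*A*(8 + A))
(a(-3) + 48)*F(5) = (2*(-3)*(8 - 3) + 48)*0 = (2*(-3)*5 + 48)*0 = (-30 + 48)*0 = 18*0 = 0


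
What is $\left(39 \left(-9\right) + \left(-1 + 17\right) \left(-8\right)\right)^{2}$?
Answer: $229441$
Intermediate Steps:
$\left(39 \left(-9\right) + \left(-1 + 17\right) \left(-8\right)\right)^{2} = \left(-351 + 16 \left(-8\right)\right)^{2} = \left(-351 - 128\right)^{2} = \left(-479\right)^{2} = 229441$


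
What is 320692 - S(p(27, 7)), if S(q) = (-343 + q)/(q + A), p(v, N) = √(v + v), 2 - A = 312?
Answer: 15400538778/48023 - 99*√6/96046 ≈ 3.2069e+5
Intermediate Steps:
A = -310 (A = 2 - 1*312 = 2 - 312 = -310)
p(v, N) = √2*√v (p(v, N) = √(2*v) = √2*√v)
S(q) = (-343 + q)/(-310 + q) (S(q) = (-343 + q)/(q - 310) = (-343 + q)/(-310 + q))
320692 - S(p(27, 7)) = 320692 - (-343 + √2*√27)/(-310 + √2*√27) = 320692 - (-343 + √2*(3*√3))/(-310 + √2*(3*√3)) = 320692 - (-343 + 3*√6)/(-310 + 3*√6)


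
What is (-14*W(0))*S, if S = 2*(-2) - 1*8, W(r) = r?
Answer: 0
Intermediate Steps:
S = -12 (S = -4 - 8 = -12)
(-14*W(0))*S = -14*0*(-12) = 0*(-12) = 0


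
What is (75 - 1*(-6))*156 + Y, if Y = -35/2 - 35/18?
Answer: 113549/9 ≈ 12617.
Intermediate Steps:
Y = -175/9 (Y = -35*½ - 35*1/18 = -35/2 - 35/18 = -175/9 ≈ -19.444)
(75 - 1*(-6))*156 + Y = (75 - 1*(-6))*156 - 175/9 = (75 + 6)*156 - 175/9 = 81*156 - 175/9 = 12636 - 175/9 = 113549/9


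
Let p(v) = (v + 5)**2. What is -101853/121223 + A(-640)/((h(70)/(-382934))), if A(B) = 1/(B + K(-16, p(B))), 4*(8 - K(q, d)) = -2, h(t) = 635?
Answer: 11154201299/97221452115 ≈ 0.11473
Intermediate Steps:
p(v) = (5 + v)**2
K(q, d) = 17/2 (K(q, d) = 8 - 1/4*(-2) = 8 + 1/2 = 17/2)
A(B) = 1/(17/2 + B) (A(B) = 1/(B + 17/2) = 1/(17/2 + B))
-101853/121223 + A(-640)/((h(70)/(-382934))) = -101853/121223 + (2/(17 + 2*(-640)))/((635/(-382934))) = -101853*1/121223 + (2/(17 - 1280))/((635*(-1/382934))) = -101853/121223 + (2/(-1263))/(-635/382934) = -101853/121223 + (2*(-1/1263))*(-382934/635) = -101853/121223 - 2/1263*(-382934/635) = -101853/121223 + 765868/802005 = 11154201299/97221452115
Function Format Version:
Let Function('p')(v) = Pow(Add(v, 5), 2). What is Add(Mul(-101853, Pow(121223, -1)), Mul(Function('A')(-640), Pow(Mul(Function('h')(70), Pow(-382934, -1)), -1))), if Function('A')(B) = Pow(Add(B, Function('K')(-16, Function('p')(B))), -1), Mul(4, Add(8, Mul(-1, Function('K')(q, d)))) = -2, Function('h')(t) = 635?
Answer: Rational(11154201299, 97221452115) ≈ 0.11473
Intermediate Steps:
Function('p')(v) = Pow(Add(5, v), 2)
Function('K')(q, d) = Rational(17, 2) (Function('K')(q, d) = Add(8, Mul(Rational(-1, 4), -2)) = Add(8, Rational(1, 2)) = Rational(17, 2))
Function('A')(B) = Pow(Add(Rational(17, 2), B), -1) (Function('A')(B) = Pow(Add(B, Rational(17, 2)), -1) = Pow(Add(Rational(17, 2), B), -1))
Add(Mul(-101853, Pow(121223, -1)), Mul(Function('A')(-640), Pow(Mul(Function('h')(70), Pow(-382934, -1)), -1))) = Add(Mul(-101853, Pow(121223, -1)), Mul(Mul(2, Pow(Add(17, Mul(2, -640)), -1)), Pow(Mul(635, Pow(-382934, -1)), -1))) = Add(Mul(-101853, Rational(1, 121223)), Mul(Mul(2, Pow(Add(17, -1280), -1)), Pow(Mul(635, Rational(-1, 382934)), -1))) = Add(Rational(-101853, 121223), Mul(Mul(2, Pow(-1263, -1)), Pow(Rational(-635, 382934), -1))) = Add(Rational(-101853, 121223), Mul(Mul(2, Rational(-1, 1263)), Rational(-382934, 635))) = Add(Rational(-101853, 121223), Mul(Rational(-2, 1263), Rational(-382934, 635))) = Add(Rational(-101853, 121223), Rational(765868, 802005)) = Rational(11154201299, 97221452115)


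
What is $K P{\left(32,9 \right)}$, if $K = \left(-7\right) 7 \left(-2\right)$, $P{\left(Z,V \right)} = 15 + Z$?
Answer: $4606$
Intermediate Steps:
$K = 98$ ($K = \left(-49\right) \left(-2\right) = 98$)
$K P{\left(32,9 \right)} = 98 \left(15 + 32\right) = 98 \cdot 47 = 4606$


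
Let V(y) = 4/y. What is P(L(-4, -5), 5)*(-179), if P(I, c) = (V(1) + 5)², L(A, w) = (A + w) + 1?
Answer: -14499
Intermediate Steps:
L(A, w) = 1 + A + w
P(I, c) = 81 (P(I, c) = (4/1 + 5)² = (4*1 + 5)² = (4 + 5)² = 9² = 81)
P(L(-4, -5), 5)*(-179) = 81*(-179) = -14499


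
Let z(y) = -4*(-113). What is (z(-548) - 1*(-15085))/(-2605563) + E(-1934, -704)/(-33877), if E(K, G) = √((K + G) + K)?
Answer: -5179/868521 - 6*I*√127/33877 ≈ -0.005963 - 0.0019959*I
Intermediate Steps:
E(K, G) = √(G + 2*K) (E(K, G) = √((G + K) + K) = √(G + 2*K))
z(y) = 452
(z(-548) - 1*(-15085))/(-2605563) + E(-1934, -704)/(-33877) = (452 - 1*(-15085))/(-2605563) + √(-704 + 2*(-1934))/(-33877) = (452 + 15085)*(-1/2605563) + √(-704 - 3868)*(-1/33877) = 15537*(-1/2605563) + √(-4572)*(-1/33877) = -5179/868521 + (6*I*√127)*(-1/33877) = -5179/868521 - 6*I*√127/33877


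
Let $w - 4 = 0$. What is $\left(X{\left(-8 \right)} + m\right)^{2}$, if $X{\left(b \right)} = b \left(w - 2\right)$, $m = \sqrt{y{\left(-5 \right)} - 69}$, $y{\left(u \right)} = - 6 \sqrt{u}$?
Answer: $\left(16 - \sqrt{3} \sqrt{-23 - 2 i \sqrt{5}}\right)^{2} \approx 161.28 + 253.64 i$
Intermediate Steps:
$w = 4$ ($w = 4 + 0 = 4$)
$m = \sqrt{-69 - 6 i \sqrt{5}}$ ($m = \sqrt{- 6 \sqrt{-5} - 69} = \sqrt{- 6 i \sqrt{5} - 69} = \sqrt{-69 - 6 i \sqrt{5}} \approx 0.80382 - 8.3454 i$)
$X{\left(b \right)} = 2 b$ ($X{\left(b \right)} = b \left(4 - 2\right) = b 2 = 2 b$)
$\left(X{\left(-8 \right)} + m\right)^{2} = \left(2 \left(-8\right) + \sqrt{-69 - 6 i \sqrt{5}}\right)^{2} = \left(-16 + \sqrt{-69 - 6 i \sqrt{5}}\right)^{2}$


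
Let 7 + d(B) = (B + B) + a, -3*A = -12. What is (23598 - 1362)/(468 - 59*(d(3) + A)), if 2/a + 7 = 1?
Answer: 16677/233 ≈ 71.575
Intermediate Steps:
a = -⅓ (a = 2/(-7 + 1) = 2/(-6) = 2*(-⅙) = -⅓ ≈ -0.33333)
A = 4 (A = -⅓*(-12) = 4)
d(B) = -22/3 + 2*B (d(B) = -7 + ((B + B) - ⅓) = -7 + (2*B - ⅓) = -7 + (-⅓ + 2*B) = -22/3 + 2*B)
(23598 - 1362)/(468 - 59*(d(3) + A)) = (23598 - 1362)/(468 - 59*((-22/3 + 2*3) + 4)) = 22236/(468 - 59*((-22/3 + 6) + 4)) = 22236/(468 - 59*(-4/3 + 4)) = 22236/(468 - 59*8/3) = 22236/(468 - 472/3) = 22236/(932/3) = 22236*(3/932) = 16677/233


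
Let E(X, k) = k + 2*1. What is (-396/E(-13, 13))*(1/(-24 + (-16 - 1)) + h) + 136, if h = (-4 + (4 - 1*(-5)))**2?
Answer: -107288/205 ≈ -523.36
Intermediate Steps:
E(X, k) = 2 + k (E(X, k) = k + 2 = 2 + k)
h = 25 (h = (-4 + (4 + 5))**2 = (-4 + 9)**2 = 5**2 = 25)
(-396/E(-13, 13))*(1/(-24 + (-16 - 1)) + h) + 136 = (-396/(2 + 13))*(1/(-24 + (-16 - 1)) + 25) + 136 = (-396/15)*(1/(-24 - 17) + 25) + 136 = (-396*1/15)*(1/(-41) + 25) + 136 = -132*(-1/41 + 25)/5 + 136 = -132/5*1024/41 + 136 = -135168/205 + 136 = -107288/205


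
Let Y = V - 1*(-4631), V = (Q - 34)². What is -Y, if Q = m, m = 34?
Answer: -4631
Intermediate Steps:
Q = 34
V = 0 (V = (34 - 34)² = 0² = 0)
Y = 4631 (Y = 0 - 1*(-4631) = 0 + 4631 = 4631)
-Y = -1*4631 = -4631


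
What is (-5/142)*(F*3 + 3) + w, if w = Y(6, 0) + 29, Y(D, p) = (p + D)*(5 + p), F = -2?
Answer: 8393/142 ≈ 59.106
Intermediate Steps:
Y(D, p) = (5 + p)*(D + p) (Y(D, p) = (D + p)*(5 + p) = (5 + p)*(D + p))
w = 59 (w = (0² + 5*6 + 5*0 + 6*0) + 29 = (0 + 30 + 0 + 0) + 29 = 30 + 29 = 59)
(-5/142)*(F*3 + 3) + w = (-5/142)*(-2*3 + 3) + 59 = (-5*1/142)*(-6 + 3) + 59 = -5/142*(-3) + 59 = 15/142 + 59 = 8393/142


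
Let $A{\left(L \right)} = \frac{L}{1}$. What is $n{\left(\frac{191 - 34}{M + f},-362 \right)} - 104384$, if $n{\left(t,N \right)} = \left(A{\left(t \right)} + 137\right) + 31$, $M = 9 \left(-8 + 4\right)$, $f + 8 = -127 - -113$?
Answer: $- \frac{6044685}{58} \approx -1.0422 \cdot 10^{5}$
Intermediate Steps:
$f = -22$ ($f = -8 - 14 = -22$)
$M = -36$ ($M = 9 \left(-4\right) = -36$)
$A{\left(L \right)} = L$ ($A{\left(L \right)} = L 1 = L$)
$n{\left(t,N \right)} = 168 + t$ ($n{\left(t,N \right)} = \left(t + 137\right) + 31 = \left(137 + t\right) + 31 = 168 + t$)
$n{\left(\frac{191 - 34}{M + f},-362 \right)} - 104384 = \left(168 + \frac{191 - 34}{-36 - 22}\right) - 104384 = \left(168 + \frac{157}{-58}\right) - 104384 = \left(168 + 157 \left(- \frac{1}{58}\right)\right) - 104384 = \left(168 - \frac{157}{58}\right) - 104384 = \frac{9587}{58} - 104384 = - \frac{6044685}{58}$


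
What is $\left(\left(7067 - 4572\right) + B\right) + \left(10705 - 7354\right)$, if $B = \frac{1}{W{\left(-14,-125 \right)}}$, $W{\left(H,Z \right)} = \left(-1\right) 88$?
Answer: $\frac{514447}{88} \approx 5846.0$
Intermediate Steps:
$W{\left(H,Z \right)} = -88$
$B = - \frac{1}{88}$ ($B = \frac{1}{-88} = - \frac{1}{88} \approx -0.011364$)
$\left(\left(7067 - 4572\right) + B\right) + \left(10705 - 7354\right) = \left(\left(7067 - 4572\right) - \frac{1}{88}\right) + \left(10705 - 7354\right) = \left(2495 - \frac{1}{88}\right) + \left(10705 - 7354\right) = \frac{219559}{88} + 3351 = \frac{514447}{88}$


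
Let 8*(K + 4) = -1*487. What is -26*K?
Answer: 6747/4 ≈ 1686.8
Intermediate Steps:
K = -519/8 (K = -4 + (-1*487)/8 = -4 + (⅛)*(-487) = -4 - 487/8 = -519/8 ≈ -64.875)
-26*K = -26*(-519/8) = 6747/4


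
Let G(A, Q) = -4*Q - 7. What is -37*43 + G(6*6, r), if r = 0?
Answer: -1598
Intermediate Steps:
G(A, Q) = -7 - 4*Q
-37*43 + G(6*6, r) = -37*43 + (-7 - 4*0) = -1591 + (-7 + 0) = -1591 - 7 = -1598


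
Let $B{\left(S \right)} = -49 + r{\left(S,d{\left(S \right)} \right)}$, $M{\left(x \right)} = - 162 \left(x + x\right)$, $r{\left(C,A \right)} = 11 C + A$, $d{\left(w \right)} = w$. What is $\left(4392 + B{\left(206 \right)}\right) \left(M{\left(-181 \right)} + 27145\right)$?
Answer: $584652035$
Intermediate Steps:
$r{\left(C,A \right)} = A + 11 C$
$M{\left(x \right)} = - 324 x$ ($M{\left(x \right)} = - 162 \cdot 2 x = - 324 x$)
$B{\left(S \right)} = -49 + 12 S$ ($B{\left(S \right)} = -49 + \left(S + 11 S\right) = -49 + 12 S$)
$\left(4392 + B{\left(206 \right)}\right) \left(M{\left(-181 \right)} + 27145\right) = \left(4392 + \left(-49 + 12 \cdot 206\right)\right) \left(\left(-324\right) \left(-181\right) + 27145\right) = \left(4392 + \left(-49 + 2472\right)\right) \left(58644 + 27145\right) = \left(4392 + 2423\right) 85789 = 6815 \cdot 85789 = 584652035$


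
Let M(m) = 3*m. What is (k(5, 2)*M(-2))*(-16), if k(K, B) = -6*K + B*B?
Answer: -2496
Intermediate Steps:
k(K, B) = B² - 6*K (k(K, B) = -6*K + B² = B² - 6*K)
(k(5, 2)*M(-2))*(-16) = ((2² - 6*5)*(3*(-2)))*(-16) = ((4 - 30)*(-6))*(-16) = -26*(-6)*(-16) = 156*(-16) = -2496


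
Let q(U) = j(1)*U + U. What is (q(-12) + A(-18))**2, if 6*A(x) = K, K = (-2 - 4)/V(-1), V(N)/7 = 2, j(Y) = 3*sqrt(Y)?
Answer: 452929/196 ≈ 2310.9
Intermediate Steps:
q(U) = 4*U (q(U) = (3*sqrt(1))*U + U = (3*1)*U + U = 3*U + U = 4*U)
V(N) = 14 (V(N) = 7*2 = 14)
K = -3/7 (K = (-2 - 4)/14 = -6*1/14 = -3/7 ≈ -0.42857)
A(x) = -1/14 (A(x) = (1/6)*(-3/7) = -1/14)
(q(-12) + A(-18))**2 = (4*(-12) - 1/14)**2 = (-48 - 1/14)**2 = (-673/14)**2 = 452929/196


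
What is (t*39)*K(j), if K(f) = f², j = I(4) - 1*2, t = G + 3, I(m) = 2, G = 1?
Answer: 0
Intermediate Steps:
t = 4 (t = 1 + 3 = 4)
j = 0 (j = 2 - 1*2 = 2 - 2 = 0)
(t*39)*K(j) = (4*39)*0² = 156*0 = 0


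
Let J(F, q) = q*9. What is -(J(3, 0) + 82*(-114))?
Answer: 9348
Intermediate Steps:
J(F, q) = 9*q
-(J(3, 0) + 82*(-114)) = -(9*0 + 82*(-114)) = -(0 - 9348) = -1*(-9348) = 9348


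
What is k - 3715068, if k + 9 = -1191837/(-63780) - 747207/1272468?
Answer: -4187594219898817/1127194570 ≈ -3.7151e+6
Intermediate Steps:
k = 10256881943/1127194570 (k = -9 + (-1191837/(-63780) - 747207/1272468) = -9 + (-1191837*(-1/63780) - 747207*1/1272468) = -9 + (397279/21260 - 249069/424156) = -9 + 20401633073/1127194570 = 10256881943/1127194570 ≈ 9.0995)
k - 3715068 = 10256881943/1127194570 - 3715068 = -4187594219898817/1127194570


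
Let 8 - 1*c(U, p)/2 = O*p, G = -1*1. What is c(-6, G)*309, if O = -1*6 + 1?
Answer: 1854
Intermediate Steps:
G = -1
O = -5 (O = -6 + 1 = -5)
c(U, p) = 16 + 10*p (c(U, p) = 16 - (-10)*p = 16 + 10*p)
c(-6, G)*309 = (16 + 10*(-1))*309 = (16 - 10)*309 = 6*309 = 1854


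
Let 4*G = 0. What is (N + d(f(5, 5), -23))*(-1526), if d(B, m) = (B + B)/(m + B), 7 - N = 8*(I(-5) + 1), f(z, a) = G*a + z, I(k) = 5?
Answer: 570724/9 ≈ 63414.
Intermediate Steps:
G = 0 (G = (¼)*0 = 0)
f(z, a) = z (f(z, a) = 0*a + z = 0 + z = z)
N = -41 (N = 7 - 8*(5 + 1) = 7 - 8*6 = 7 - 1*48 = 7 - 48 = -41)
d(B, m) = 2*B/(B + m) (d(B, m) = (2*B)/(B + m) = 2*B/(B + m))
(N + d(f(5, 5), -23))*(-1526) = (-41 + 2*5/(5 - 23))*(-1526) = (-41 + 2*5/(-18))*(-1526) = (-41 + 2*5*(-1/18))*(-1526) = (-41 - 5/9)*(-1526) = -374/9*(-1526) = 570724/9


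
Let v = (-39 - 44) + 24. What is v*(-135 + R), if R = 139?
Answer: -236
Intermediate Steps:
v = -59 (v = -83 + 24 = -59)
v*(-135 + R) = -59*(-135 + 139) = -59*4 = -236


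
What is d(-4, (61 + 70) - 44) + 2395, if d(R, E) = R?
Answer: 2391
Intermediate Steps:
d(-4, (61 + 70) - 44) + 2395 = -4 + 2395 = 2391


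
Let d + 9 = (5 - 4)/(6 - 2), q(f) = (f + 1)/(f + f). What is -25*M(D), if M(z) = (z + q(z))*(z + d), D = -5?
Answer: -6325/4 ≈ -1581.3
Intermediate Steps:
q(f) = (1 + f)/(2*f) (q(f) = (1 + f)/((2*f)) = (1 + f)*(1/(2*f)) = (1 + f)/(2*f))
d = -35/4 (d = -9 + (5 - 4)/(6 - 2) = -9 + 1/4 = -9 + 1*(¼) = -9 + ¼ = -35/4 ≈ -8.7500)
M(z) = (-35/4 + z)*(z + (1 + z)/(2*z)) (M(z) = (z + (1 + z)/(2*z))*(z - 35/4) = (z + (1 + z)/(2*z))*(-35/4 + z) = (-35/4 + z)*(z + (1 + z)/(2*z)))
-25*M(D) = -25*(-31/8 + (-5)² - 35/8/(-5) - 33/4*(-5)) = -25*(-31/8 + 25 - 35/8*(-⅕) + 165/4) = -25*(-31/8 + 25 + 7/8 + 165/4) = -25*253/4 = -6325/4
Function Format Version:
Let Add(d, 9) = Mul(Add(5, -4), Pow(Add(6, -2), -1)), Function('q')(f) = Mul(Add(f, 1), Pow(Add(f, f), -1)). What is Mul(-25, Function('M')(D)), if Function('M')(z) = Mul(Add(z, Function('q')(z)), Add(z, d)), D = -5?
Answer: Rational(-6325, 4) ≈ -1581.3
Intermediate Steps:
Function('q')(f) = Mul(Rational(1, 2), Pow(f, -1), Add(1, f)) (Function('q')(f) = Mul(Add(1, f), Pow(Mul(2, f), -1)) = Mul(Add(1, f), Mul(Rational(1, 2), Pow(f, -1))) = Mul(Rational(1, 2), Pow(f, -1), Add(1, f)))
d = Rational(-35, 4) (d = Add(-9, Mul(Add(5, -4), Pow(Add(6, -2), -1))) = Add(-9, Mul(1, Pow(4, -1))) = Add(-9, Mul(1, Rational(1, 4))) = Add(-9, Rational(1, 4)) = Rational(-35, 4) ≈ -8.7500)
Function('M')(z) = Mul(Add(Rational(-35, 4), z), Add(z, Mul(Rational(1, 2), Pow(z, -1), Add(1, z)))) (Function('M')(z) = Mul(Add(z, Mul(Rational(1, 2), Pow(z, -1), Add(1, z))), Add(z, Rational(-35, 4))) = Mul(Add(z, Mul(Rational(1, 2), Pow(z, -1), Add(1, z))), Add(Rational(-35, 4), z)) = Mul(Add(Rational(-35, 4), z), Add(z, Mul(Rational(1, 2), Pow(z, -1), Add(1, z)))))
Mul(-25, Function('M')(D)) = Mul(-25, Add(Rational(-31, 8), Pow(-5, 2), Mul(Rational(-35, 8), Pow(-5, -1)), Mul(Rational(-33, 4), -5))) = Mul(-25, Add(Rational(-31, 8), 25, Mul(Rational(-35, 8), Rational(-1, 5)), Rational(165, 4))) = Mul(-25, Add(Rational(-31, 8), 25, Rational(7, 8), Rational(165, 4))) = Mul(-25, Rational(253, 4)) = Rational(-6325, 4)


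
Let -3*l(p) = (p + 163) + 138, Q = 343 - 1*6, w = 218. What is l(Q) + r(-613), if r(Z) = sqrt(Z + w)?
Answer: -638/3 + I*sqrt(395) ≈ -212.67 + 19.875*I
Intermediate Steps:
Q = 337 (Q = 343 - 6 = 337)
l(p) = -301/3 - p/3 (l(p) = -((p + 163) + 138)/3 = -((163 + p) + 138)/3 = -(301 + p)/3 = -301/3 - p/3)
r(Z) = sqrt(218 + Z) (r(Z) = sqrt(Z + 218) = sqrt(218 + Z))
l(Q) + r(-613) = (-301/3 - 1/3*337) + sqrt(218 - 613) = (-301/3 - 337/3) + sqrt(-395) = -638/3 + I*sqrt(395)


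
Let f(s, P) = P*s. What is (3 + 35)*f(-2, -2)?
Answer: 152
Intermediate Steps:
(3 + 35)*f(-2, -2) = (3 + 35)*(-2*(-2)) = 38*4 = 152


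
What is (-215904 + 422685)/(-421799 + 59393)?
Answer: -68927/120802 ≈ -0.57058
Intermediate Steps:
(-215904 + 422685)/(-421799 + 59393) = 206781/(-362406) = 206781*(-1/362406) = -68927/120802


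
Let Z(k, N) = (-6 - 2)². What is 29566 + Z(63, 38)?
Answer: 29630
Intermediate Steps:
Z(k, N) = 64 (Z(k, N) = (-8)² = 64)
29566 + Z(63, 38) = 29566 + 64 = 29630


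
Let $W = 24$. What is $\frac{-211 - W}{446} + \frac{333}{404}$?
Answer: $\frac{26789}{90092} \approx 0.29735$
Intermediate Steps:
$\frac{-211 - W}{446} + \frac{333}{404} = \frac{-211 - 24}{446} + \frac{333}{404} = \left(-211 - 24\right) \frac{1}{446} + 333 \cdot \frac{1}{404} = \left(-235\right) \frac{1}{446} + \frac{333}{404} = - \frac{235}{446} + \frac{333}{404} = \frac{26789}{90092}$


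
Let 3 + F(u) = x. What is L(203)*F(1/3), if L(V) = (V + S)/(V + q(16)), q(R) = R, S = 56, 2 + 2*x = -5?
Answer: -3367/438 ≈ -7.6872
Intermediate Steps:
x = -7/2 (x = -1 + (½)*(-5) = -1 - 5/2 = -7/2 ≈ -3.5000)
F(u) = -13/2 (F(u) = -3 - 7/2 = -13/2)
L(V) = (56 + V)/(16 + V) (L(V) = (V + 56)/(V + 16) = (56 + V)/(16 + V))
L(203)*F(1/3) = ((56 + 203)/(16 + 203))*(-13/2) = (259/219)*(-13/2) = -3367/438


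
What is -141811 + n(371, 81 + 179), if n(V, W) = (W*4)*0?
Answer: -141811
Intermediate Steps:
n(V, W) = 0 (n(V, W) = (4*W)*0 = 0)
-141811 + n(371, 81 + 179) = -141811 + 0 = -141811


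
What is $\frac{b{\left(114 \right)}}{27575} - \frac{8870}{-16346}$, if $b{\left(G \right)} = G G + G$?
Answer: $\frac{45888631}{45074095} \approx 1.0181$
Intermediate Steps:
$b{\left(G \right)} = G + G^{2}$ ($b{\left(G \right)} = G^{2} + G = G + G^{2}$)
$\frac{b{\left(114 \right)}}{27575} - \frac{8870}{-16346} = \frac{114 \left(1 + 114\right)}{27575} - \frac{8870}{-16346} = 114 \cdot 115 \cdot \frac{1}{27575} - - \frac{4435}{8173} = 13110 \cdot \frac{1}{27575} + \frac{4435}{8173} = \frac{2622}{5515} + \frac{4435}{8173} = \frac{45888631}{45074095}$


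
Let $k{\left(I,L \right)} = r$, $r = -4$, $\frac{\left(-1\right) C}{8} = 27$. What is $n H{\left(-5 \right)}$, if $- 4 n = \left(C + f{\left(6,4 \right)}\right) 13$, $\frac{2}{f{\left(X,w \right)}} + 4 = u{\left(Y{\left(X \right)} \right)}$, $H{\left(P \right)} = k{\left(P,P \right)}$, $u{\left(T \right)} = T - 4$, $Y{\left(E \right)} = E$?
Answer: $-2821$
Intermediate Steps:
$C = -216$ ($C = \left(-8\right) 27 = -216$)
$u{\left(T \right)} = -4 + T$
$k{\left(I,L \right)} = -4$
$H{\left(P \right)} = -4$
$f{\left(X,w \right)} = \frac{2}{-8 + X}$ ($f{\left(X,w \right)} = \frac{2}{-4 + \left(-4 + X\right)} = \frac{2}{-8 + X}$)
$n = \frac{2821}{4}$ ($n = - \frac{\left(-216 + \frac{2}{-8 + 6}\right) 13}{4} = - \frac{\left(-216 + \frac{2}{-2}\right) 13}{4} = - \frac{\left(-216 + 2 \left(- \frac{1}{2}\right)\right) 13}{4} = - \frac{\left(-216 - 1\right) 13}{4} = - \frac{\left(-217\right) 13}{4} = \left(- \frac{1}{4}\right) \left(-2821\right) = \frac{2821}{4} \approx 705.25$)
$n H{\left(-5 \right)} = \frac{2821}{4} \left(-4\right) = -2821$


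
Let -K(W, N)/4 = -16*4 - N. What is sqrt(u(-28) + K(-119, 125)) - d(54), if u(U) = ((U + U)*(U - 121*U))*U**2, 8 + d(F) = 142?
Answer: -134 + 2*I*sqrt(36879171) ≈ -134.0 + 12146.0*I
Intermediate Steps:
d(F) = 134 (d(F) = -8 + 142 = 134)
K(W, N) = 256 + 4*N (K(W, N) = -4*(-16*4 - N) = -4*(-64 - N) = 256 + 4*N)
u(U) = -240*U**4 (u(U) = ((2*U)*(-120*U))*U**2 = (-240*U**2)*U**2 = -240*U**4)
sqrt(u(-28) + K(-119, 125)) - d(54) = sqrt(-240*(-28)**4 + (256 + 4*125)) - 1*134 = sqrt(-240*614656 + (256 + 500)) - 134 = sqrt(-147517440 + 756) - 134 = sqrt(-147516684) - 134 = 2*I*sqrt(36879171) - 134 = -134 + 2*I*sqrt(36879171)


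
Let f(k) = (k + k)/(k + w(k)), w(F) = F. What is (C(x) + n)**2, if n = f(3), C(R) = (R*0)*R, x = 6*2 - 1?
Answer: 1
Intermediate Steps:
x = 11 (x = 12 - 1 = 11)
C(R) = 0 (C(R) = 0*R = 0)
f(k) = 1 (f(k) = (k + k)/(k + k) = (2*k)/((2*k)) = (2*k)*(1/(2*k)) = 1)
n = 1
(C(x) + n)**2 = (0 + 1)**2 = 1**2 = 1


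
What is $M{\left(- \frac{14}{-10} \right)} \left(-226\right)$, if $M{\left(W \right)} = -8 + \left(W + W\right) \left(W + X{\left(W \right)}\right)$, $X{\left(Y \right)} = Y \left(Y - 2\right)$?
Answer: $\frac{181704}{125} \approx 1453.6$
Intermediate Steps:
$X{\left(Y \right)} = Y \left(-2 + Y\right)$
$M{\left(W \right)} = -8 + 2 W \left(W + W \left(-2 + W\right)\right)$ ($M{\left(W \right)} = -8 + \left(W + W\right) \left(W + W \left(-2 + W\right)\right) = -8 + 2 W \left(W + W \left(-2 + W\right)\right)$)
$M{\left(- \frac{14}{-10} \right)} \left(-226\right) = \left(-8 - 2 \left(- \frac{14}{-10}\right)^{2} + 2 \left(- \frac{14}{-10}\right)^{3}\right) \left(-226\right) = \left(-8 - 2 \left(\left(-14\right) \left(- \frac{1}{10}\right)\right)^{2} + 2 \left(\left(-14\right) \left(- \frac{1}{10}\right)\right)^{3}\right) \left(-226\right) = \left(-8 - 2 \left(\frac{7}{5}\right)^{2} + 2 \left(\frac{7}{5}\right)^{3}\right) \left(-226\right) = \left(-8 - \frac{98}{25} + 2 \cdot \frac{343}{125}\right) \left(-226\right) = \left(-8 - \frac{98}{25} + \frac{686}{125}\right) \left(-226\right) = \left(- \frac{804}{125}\right) \left(-226\right) = \frac{181704}{125}$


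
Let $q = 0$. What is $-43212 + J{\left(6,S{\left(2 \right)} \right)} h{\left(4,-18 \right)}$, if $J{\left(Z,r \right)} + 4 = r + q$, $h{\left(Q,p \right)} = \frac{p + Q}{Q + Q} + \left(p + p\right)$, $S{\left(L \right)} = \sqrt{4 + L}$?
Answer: $-43061 - \frac{151 \sqrt{6}}{4} \approx -43154.0$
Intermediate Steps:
$h{\left(Q,p \right)} = 2 p + \frac{Q + p}{2 Q}$ ($h{\left(Q,p \right)} = \frac{Q + p}{2 Q} + 2 p = 2 p + \frac{Q + p}{2 Q}$)
$J{\left(Z,r \right)} = -4 + r$ ($J{\left(Z,r \right)} = -4 + \left(r + 0\right) = -4 + r$)
$-43212 + J{\left(6,S{\left(2 \right)} \right)} h{\left(4,-18 \right)} = -43212 + \left(-4 + \sqrt{4 + 2}\right) \frac{-18 + 4 \left(1 + 4 \left(-18\right)\right)}{2 \cdot 4} = -43212 + \left(-4 + \sqrt{6}\right) \frac{1}{2} \cdot \frac{1}{4} \left(-18 + 4 \left(1 - 72\right)\right) = -43212 + \left(-4 + \sqrt{6}\right) \frac{1}{2} \cdot \frac{1}{4} \left(-18 + 4 \left(-71\right)\right) = -43212 + \left(-4 + \sqrt{6}\right) \frac{1}{2} \cdot \frac{1}{4} \left(-18 - 284\right) = -43212 + \left(-4 + \sqrt{6}\right) \frac{1}{2} \cdot \frac{1}{4} \left(-302\right) = -43212 + \left(-4 + \sqrt{6}\right) \left(- \frac{151}{4}\right) = -43212 + \left(151 - \frac{151 \sqrt{6}}{4}\right) = -43061 - \frac{151 \sqrt{6}}{4}$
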